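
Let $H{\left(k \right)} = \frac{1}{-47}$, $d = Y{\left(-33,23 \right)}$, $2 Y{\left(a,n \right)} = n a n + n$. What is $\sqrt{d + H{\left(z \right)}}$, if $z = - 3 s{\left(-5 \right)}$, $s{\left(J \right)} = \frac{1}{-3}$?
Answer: $\frac{10 i \sqrt{192559}}{47} \approx 93.365 i$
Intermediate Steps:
$s{\left(J \right)} = - \frac{1}{3}$
$Y{\left(a,n \right)} = \frac{n}{2} + \frac{a n^{2}}{2}$ ($Y{\left(a,n \right)} = \frac{n a n + n}{2} = \frac{a n n + n}{2} = \frac{a n^{2} + n}{2} = \frac{n + a n^{2}}{2} = \frac{n}{2} + \frac{a n^{2}}{2}$)
$d = -8717$ ($d = \frac{1}{2} \cdot 23 \left(1 - 759\right) = \frac{1}{2} \cdot 23 \left(-758\right) = -8717$)
$z = 1$ ($z = \left(-3\right) \left(- \frac{1}{3}\right) = 1$)
$H{\left(k \right)} = - \frac{1}{47}$
$\sqrt{d + H{\left(z \right)}} = \sqrt{-8717 - \frac{1}{47}} = \sqrt{- \frac{409700}{47}} = \frac{10 i \sqrt{192559}}{47}$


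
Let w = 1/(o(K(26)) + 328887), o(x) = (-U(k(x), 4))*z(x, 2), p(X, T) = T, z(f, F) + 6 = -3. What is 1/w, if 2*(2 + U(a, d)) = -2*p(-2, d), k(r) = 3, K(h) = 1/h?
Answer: 328833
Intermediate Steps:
z(f, F) = -9 (z(f, F) = -6 - 3 = -9)
U(a, d) = -2 - d (U(a, d) = -2 + (-2*d)/2 = -2 - d)
o(x) = -54 (o(x) = -(-2 - 1*4)*(-9) = -(-2 - 4)*(-9) = -1*(-6)*(-9) = 6*(-9) = -54)
w = 1/328833 (w = 1/(-54 + 328887) = 1/328833 ≈ 3.0411e-6)
1/w = 1/(1/328833) = 328833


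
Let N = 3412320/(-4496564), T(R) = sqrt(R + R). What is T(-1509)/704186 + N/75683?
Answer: -853080/85078363303 + I*sqrt(3018)/704186 ≈ -1.0027e-5 + 7.8014e-5*I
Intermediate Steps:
T(R) = sqrt(2)*sqrt(R) (T(R) = sqrt(2*R) = sqrt(2)*sqrt(R))
N = -853080/1124141 (N = 3412320*(-1/4496564) = -853080/1124141 ≈ -0.75887)
T(-1509)/704186 + N/75683 = (sqrt(2)*sqrt(-1509))/704186 - 853080/1124141/75683 = (sqrt(2)*(I*sqrt(1509)))*(1/704186) - 853080/1124141*1/75683 = (I*sqrt(3018))*(1/704186) - 853080/85078363303 = I*sqrt(3018)/704186 - 853080/85078363303 = -853080/85078363303 + I*sqrt(3018)/704186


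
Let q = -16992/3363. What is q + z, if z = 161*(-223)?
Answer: -682253/19 ≈ -35908.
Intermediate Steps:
z = -35903
q = -96/19 (q = -16992*1/3363 = -96/19 ≈ -5.0526)
q + z = -96/19 - 35903 = -682253/19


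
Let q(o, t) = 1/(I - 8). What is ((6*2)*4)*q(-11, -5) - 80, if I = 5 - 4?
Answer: -608/7 ≈ -86.857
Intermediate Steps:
I = 1
q(o, t) = -⅐ (q(o, t) = 1/(1 - 8) = 1/(-7) = -⅐)
((6*2)*4)*q(-11, -5) - 80 = ((6*2)*4)*(-⅐) - 80 = (12*4)*(-⅐) - 80 = 48*(-⅐) - 80 = -48/7 - 80 = -608/7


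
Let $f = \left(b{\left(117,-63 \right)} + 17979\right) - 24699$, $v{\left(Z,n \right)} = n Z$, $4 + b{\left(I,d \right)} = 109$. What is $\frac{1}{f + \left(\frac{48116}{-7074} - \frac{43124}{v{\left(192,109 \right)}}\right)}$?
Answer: $- \frac{6168528}{40859480671} \approx -0.00015097$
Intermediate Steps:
$b{\left(I,d \right)} = 105$ ($b{\left(I,d \right)} = -4 + 109 = 105$)
$v{\left(Z,n \right)} = Z n$
$f = -6615$ ($f = \left(105 + 17979\right) - 24699 = 18084 - 24699 = -6615$)
$\frac{1}{f + \left(\frac{48116}{-7074} - \frac{43124}{v{\left(192,109 \right)}}\right)} = \frac{1}{-6615 + \left(\frac{48116}{-7074} - \frac{43124}{192 \cdot 109}\right)} = \frac{1}{-6615 - \left(\frac{24058}{3537} + \frac{43124}{20928}\right)} = \frac{1}{-6615 - \frac{54667951}{6168528}} = \frac{1}{- \frac{40859480671}{6168528}} = - \frac{6168528}{40859480671}$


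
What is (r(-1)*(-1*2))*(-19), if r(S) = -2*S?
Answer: 76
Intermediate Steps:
(r(-1)*(-1*2))*(-19) = ((-2*(-1))*(-1*2))*(-19) = (2*(-2))*(-19) = -4*(-19) = 76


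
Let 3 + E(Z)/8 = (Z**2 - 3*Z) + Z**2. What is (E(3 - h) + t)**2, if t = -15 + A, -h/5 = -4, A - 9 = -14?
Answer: 24880144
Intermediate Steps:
A = -5 (A = 9 - 14 = -5)
h = 20 (h = -5*(-4) = 20)
t = -20 (t = -15 - 5 = -20)
E(Z) = -24 - 24*Z + 16*Z**2 (E(Z) = -24 + 8*((Z**2 - 3*Z) + Z**2) = -24 + 8*(-3*Z + 2*Z**2) = -24 + (-24*Z + 16*Z**2) = -24 - 24*Z + 16*Z**2)
(E(3 - h) + t)**2 = ((-24 - 24*(3 - 1*20) + 16*(3 - 1*20)**2) - 20)**2 = ((-24 - 24*(3 - 20) + 16*(3 - 20)**2) - 20)**2 = ((-24 - 24*(-17) + 16*(-17)**2) - 20)**2 = ((-24 + 408 + 16*289) - 20)**2 = ((-24 + 408 + 4624) - 20)**2 = (5008 - 20)**2 = 4988**2 = 24880144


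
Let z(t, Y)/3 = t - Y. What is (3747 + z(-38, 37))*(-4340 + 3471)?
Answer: -3060618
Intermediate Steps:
z(t, Y) = -3*Y + 3*t (z(t, Y) = 3*(t - Y) = -3*Y + 3*t)
(3747 + z(-38, 37))*(-4340 + 3471) = (3747 + (-3*37 + 3*(-38)))*(-4340 + 3471) = (3747 + (-111 - 114))*(-869) = (3747 - 225)*(-869) = 3522*(-869) = -3060618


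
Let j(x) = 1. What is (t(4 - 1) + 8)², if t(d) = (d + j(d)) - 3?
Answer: 81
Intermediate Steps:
t(d) = -2 + d (t(d) = (d + 1) - 3 = (1 + d) - 3 = -2 + d)
(t(4 - 1) + 8)² = ((-2 + (4 - 1)) + 8)² = ((-2 + 3) + 8)² = (1 + 8)² = 9² = 81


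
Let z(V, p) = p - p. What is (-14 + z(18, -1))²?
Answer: 196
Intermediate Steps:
z(V, p) = 0
(-14 + z(18, -1))² = (-14 + 0)² = (-14)² = 196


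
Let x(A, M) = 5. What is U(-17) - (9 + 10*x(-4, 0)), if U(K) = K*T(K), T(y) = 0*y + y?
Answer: 230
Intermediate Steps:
T(y) = y (T(y) = 0 + y = y)
U(K) = K**2 (U(K) = K*K = K**2)
U(-17) - (9 + 10*x(-4, 0)) = (-17)**2 - (9 + 10*5) = 289 - (9 + 50) = 289 - 1*59 = 289 - 59 = 230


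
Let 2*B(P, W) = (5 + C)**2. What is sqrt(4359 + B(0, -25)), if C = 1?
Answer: sqrt(4377) ≈ 66.159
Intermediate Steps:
B(P, W) = 18 (B(P, W) = (5 + 1)**2/2 = (1/2)*6**2 = (1/2)*36 = 18)
sqrt(4359 + B(0, -25)) = sqrt(4359 + 18) = sqrt(4377)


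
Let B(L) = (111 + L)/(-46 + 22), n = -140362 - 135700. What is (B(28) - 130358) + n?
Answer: -9754219/24 ≈ -4.0643e+5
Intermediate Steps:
n = -276062
B(L) = -37/8 - L/24 (B(L) = (111 + L)/(-24) = (111 + L)*(-1/24) = -37/8 - L/24)
(B(28) - 130358) + n = ((-37/8 - 1/24*28) - 130358) - 276062 = ((-37/8 - 7/6) - 130358) - 276062 = (-139/24 - 130358) - 276062 = -3128731/24 - 276062 = -9754219/24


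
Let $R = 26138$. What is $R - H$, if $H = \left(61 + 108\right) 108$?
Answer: $7886$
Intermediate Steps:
$H = 18252$ ($H = 169 \cdot 108 = 18252$)
$R - H = 26138 - 18252 = 7886$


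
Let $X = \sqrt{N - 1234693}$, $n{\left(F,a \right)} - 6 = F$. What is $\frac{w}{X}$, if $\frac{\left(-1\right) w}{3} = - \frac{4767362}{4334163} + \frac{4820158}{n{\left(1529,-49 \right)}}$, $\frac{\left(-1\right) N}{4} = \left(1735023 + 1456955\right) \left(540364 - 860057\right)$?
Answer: $- \frac{20884032557084 \sqrt{4081810856323}}{9052014518412255055405} \approx -0.0046612$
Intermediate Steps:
$n{\left(F,a \right)} = 6 + F$
$N = 4081812091016$ ($N = - 4 \left(1735023 + 1456955\right) \left(540364 - 860057\right) = - 4 \cdot 3191978 \left(-319693\right) = \left(-4\right) \left(-1020453022754\right) = 4081812091016$)
$X = \sqrt{4081810856323}$ ($X = \sqrt{4081812091016 - 1234693} = \sqrt{4081810856323} \approx 2.0204 \cdot 10^{6}$)
$w = - \frac{20884032557084}{2217646735}$ ($w = - 3 \left(- \frac{4767362}{4334163} + \frac{4820158}{6 + 1529}\right) = - 3 \left(\left(-4767362\right) \frac{1}{4334163} + \frac{4820158}{1535}\right) = - 3 \left(- \frac{4767362}{4334163} + 4820158 \cdot \frac{1}{1535}\right) = - 3 \left(- \frac{4767362}{4334163} + \frac{4820158}{1535}\right) = \left(-3\right) \frac{20884032557084}{6652940205} = - \frac{20884032557084}{2217646735} \approx -9417.2$)
$\frac{w}{X} = - \frac{20884032557084}{2217646735 \sqrt{4081810856323}} = - \frac{20884032557084 \frac{\sqrt{4081810856323}}{4081810856323}}{2217646735} = - \frac{20884032557084 \sqrt{4081810856323}}{9052014518412255055405}$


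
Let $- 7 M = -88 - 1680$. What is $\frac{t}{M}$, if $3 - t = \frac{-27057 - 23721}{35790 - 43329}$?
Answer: $- \frac{9387}{634712} \approx -0.014789$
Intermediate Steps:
$M = \frac{1768}{7}$ ($M = - \frac{-88 - 1680}{7} = \left(- \frac{1}{7}\right) \left(-1768\right) = \frac{1768}{7} \approx 252.57$)
$t = - \frac{1341}{359}$ ($t = 3 - \frac{-27057 - 23721}{35790 - 43329} = 3 - - \frac{50778}{-7539} = 3 - \left(-50778\right) \left(- \frac{1}{7539}\right) = 3 - \frac{2418}{359} = - \frac{1341}{359} \approx -3.7354$)
$\frac{t}{M} = - \frac{1341}{359 \cdot \frac{1768}{7}} = \left(- \frac{1341}{359}\right) \frac{7}{1768} = - \frac{9387}{634712}$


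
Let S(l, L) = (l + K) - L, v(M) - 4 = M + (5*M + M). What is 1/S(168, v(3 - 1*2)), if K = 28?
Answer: 1/185 ≈ 0.0054054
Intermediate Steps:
v(M) = 4 + 7*M (v(M) = 4 + (M + (5*M + M)) = 4 + (M + 6*M) = 4 + 7*M)
S(l, L) = 28 + l - L (S(l, L) = (l + 28) - L = (28 + l) - L = 28 + l - L)
1/S(168, v(3 - 1*2)) = 1/(28 + 168 - (4 + 7*(3 - 1*2))) = 1/(28 + 168 - (4 + 7*(3 - 2))) = 1/(28 + 168 - (4 + 7*1)) = 1/(28 + 168 - (4 + 7)) = 1/(28 + 168 - 1*11) = 1/(28 + 168 - 11) = 1/185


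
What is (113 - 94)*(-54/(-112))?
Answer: 513/56 ≈ 9.1607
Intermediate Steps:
(113 - 94)*(-54/(-112)) = 19*(-54*(-1/112)) = 19*(27/56) = 513/56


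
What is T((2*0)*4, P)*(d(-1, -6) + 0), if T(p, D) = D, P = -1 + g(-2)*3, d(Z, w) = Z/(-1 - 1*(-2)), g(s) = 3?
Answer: -8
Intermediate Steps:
d(Z, w) = Z (d(Z, w) = Z/(-1 + 2) = Z/1 = Z*1 = Z)
P = 8 (P = -1 + 3*3 = -1 + 9 = 8)
T((2*0)*4, P)*(d(-1, -6) + 0) = 8*(-1 + 0) = 8*(-1) = -8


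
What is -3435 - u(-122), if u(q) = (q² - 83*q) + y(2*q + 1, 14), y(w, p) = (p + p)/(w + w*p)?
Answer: -103681997/3645 ≈ -28445.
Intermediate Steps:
y(w, p) = 2*p/(w + p*w) (y(w, p) = (2*p)/(w + p*w) = 2*p/(w + p*w))
u(q) = q² - 83*q + 28/(15*(1 + 2*q)) (u(q) = (q² - 83*q) + 2*14/((2*q + 1)*(1 + 14)) = (q² - 83*q) + 2*14/((1 + 2*q)*15) = (q² - 83*q) + 2*14*(1/15)/(1 + 2*q) = (q² - 83*q) + 28/(15*(1 + 2*q)) = q² - 83*q + 28/(15*(1 + 2*q)))
-3435 - u(-122) = -3435 - (28 + 15*(-122)*(1 + 2*(-122))*(-83 - 122))/(15*(1 + 2*(-122))) = -3435 - (28 + 15*(-122)*(1 - 244)*(-205))/(15*(1 - 244)) = -3435 - (28 + 15*(-122)*(-243)*(-205))/(15*(-243)) = -3435 - (-1)*(28 - 91161450)/(15*243) = -3435 - (-1)*(-91161422)/(15*243) = -3435 - 1*91161422/3645 = -3435 - 91161422/3645 = -103681997/3645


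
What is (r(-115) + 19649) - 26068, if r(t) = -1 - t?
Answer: -6305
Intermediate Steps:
(r(-115) + 19649) - 26068 = ((-1 - 1*(-115)) + 19649) - 26068 = ((-1 + 115) + 19649) - 26068 = (114 + 19649) - 26068 = 19763 - 26068 = -6305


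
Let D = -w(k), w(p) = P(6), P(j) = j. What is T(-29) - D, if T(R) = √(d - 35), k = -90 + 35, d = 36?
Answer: 7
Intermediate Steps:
k = -55
w(p) = 6
D = -6 (D = -1*6 = -6)
T(R) = 1 (T(R) = √(36 - 35) = √1 = 1)
T(-29) - D = 1 - 1*(-6) = 1 + 6 = 7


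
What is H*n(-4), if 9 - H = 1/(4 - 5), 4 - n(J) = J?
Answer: 80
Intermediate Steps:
n(J) = 4 - J
H = 10 (H = 9 - 1/(4 - 5) = 9 - 1/(-1) = 9 - 1*(-1) = 9 + 1 = 10)
H*n(-4) = 10*(4 - 1*(-4)) = 10*(4 + 4) = 10*8 = 80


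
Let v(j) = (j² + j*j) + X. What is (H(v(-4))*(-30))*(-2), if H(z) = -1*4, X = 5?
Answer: -240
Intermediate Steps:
v(j) = 5 + 2*j² (v(j) = (j² + j*j) + 5 = (j² + j²) + 5 = 2*j² + 5 = 5 + 2*j²)
H(z) = -4
(H(v(-4))*(-30))*(-2) = -4*(-30)*(-2) = 120*(-2) = -240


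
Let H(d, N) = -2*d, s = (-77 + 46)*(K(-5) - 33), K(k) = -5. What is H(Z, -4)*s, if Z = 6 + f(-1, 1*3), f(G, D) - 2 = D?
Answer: -25916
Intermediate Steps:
f(G, D) = 2 + D
Z = 11 (Z = 6 + (2 + 1*3) = 6 + (2 + 3) = 6 + 5 = 11)
s = 1178 (s = (-77 + 46)*(-5 - 33) = -31*(-38) = 1178)
H(Z, -4)*s = -2*11*1178 = -22*1178 = -25916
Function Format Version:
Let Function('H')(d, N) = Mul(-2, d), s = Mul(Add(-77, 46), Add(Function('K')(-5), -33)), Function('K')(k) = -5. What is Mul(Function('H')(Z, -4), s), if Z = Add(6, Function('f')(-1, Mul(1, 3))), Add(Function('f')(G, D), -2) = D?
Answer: -25916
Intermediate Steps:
Function('f')(G, D) = Add(2, D)
Z = 11 (Z = Add(6, Add(2, Mul(1, 3))) = Add(6, Add(2, 3)) = Add(6, 5) = 11)
s = 1178 (s = Mul(Add(-77, 46), Add(-5, -33)) = Mul(-31, -38) = 1178)
Mul(Function('H')(Z, -4), s) = Mul(Mul(-2, 11), 1178) = Mul(-22, 1178) = -25916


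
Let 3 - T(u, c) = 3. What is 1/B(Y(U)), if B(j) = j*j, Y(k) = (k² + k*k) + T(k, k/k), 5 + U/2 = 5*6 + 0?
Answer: 1/25000000 ≈ 4.0000e-8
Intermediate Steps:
T(u, c) = 0 (T(u, c) = 3 - 1*3 = 3 - 3 = 0)
U = 50 (U = -10 + 2*(5*6 + 0) = -10 + 2*(30 + 0) = -10 + 2*30 = -10 + 60 = 50)
Y(k) = 2*k² (Y(k) = (k² + k*k) + 0 = (k² + k²) + 0 = 2*k² + 0 = 2*k²)
B(j) = j²
1/B(Y(U)) = 1/((2*50²)²) = 1/((2*2500)²) = 1/(5000²) = 1/25000000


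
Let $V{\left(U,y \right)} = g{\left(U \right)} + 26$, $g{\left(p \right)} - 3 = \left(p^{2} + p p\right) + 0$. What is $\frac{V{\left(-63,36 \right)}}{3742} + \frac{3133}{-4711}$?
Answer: $\frac{25808851}{17628562} \approx 1.464$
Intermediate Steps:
$g{\left(p \right)} = 3 + 2 p^{2}$ ($g{\left(p \right)} = 3 + \left(\left(p^{2} + p p\right) + 0\right) = 3 + \left(\left(p^{2} + p^{2}\right) + 0\right) = 3 + \left(2 p^{2} + 0\right) = 3 + 2 p^{2}$)
$V{\left(U,y \right)} = 29 + 2 U^{2}$ ($V{\left(U,y \right)} = \left(3 + 2 U^{2}\right) + 26 = 29 + 2 U^{2}$)
$\frac{V{\left(-63,36 \right)}}{3742} + \frac{3133}{-4711} = \frac{29 + 2 \left(-63\right)^{2}}{3742} + \frac{3133}{-4711} = \left(29 + 2 \cdot 3969\right) \frac{1}{3742} + 3133 \left(- \frac{1}{4711}\right) = \left(29 + 7938\right) \frac{1}{3742} - \frac{3133}{4711} = 7967 \cdot \frac{1}{3742} - \frac{3133}{4711} = \frac{7967}{3742} - \frac{3133}{4711} = \frac{25808851}{17628562}$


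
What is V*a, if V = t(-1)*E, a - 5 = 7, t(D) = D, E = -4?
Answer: 48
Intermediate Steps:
a = 12 (a = 5 + 7 = 12)
V = 4 (V = -1*(-4) = 4)
V*a = 4*12 = 48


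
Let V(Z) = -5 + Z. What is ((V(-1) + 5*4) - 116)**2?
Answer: 10404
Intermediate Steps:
((V(-1) + 5*4) - 116)**2 = (((-5 - 1) + 5*4) - 116)**2 = ((-6 + 20) - 116)**2 = (14 - 116)**2 = (-102)**2 = 10404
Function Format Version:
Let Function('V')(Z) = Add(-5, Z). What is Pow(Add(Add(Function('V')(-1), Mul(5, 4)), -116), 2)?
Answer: 10404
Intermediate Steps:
Pow(Add(Add(Function('V')(-1), Mul(5, 4)), -116), 2) = Pow(Add(Add(Add(-5, -1), Mul(5, 4)), -116), 2) = Pow(Add(Add(-6, 20), -116), 2) = Pow(Add(14, -116), 2) = Pow(-102, 2) = 10404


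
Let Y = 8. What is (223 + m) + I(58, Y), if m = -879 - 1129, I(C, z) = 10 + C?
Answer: -1717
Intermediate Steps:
m = -2008
(223 + m) + I(58, Y) = (223 - 2008) + (10 + 58) = -1785 + 68 = -1717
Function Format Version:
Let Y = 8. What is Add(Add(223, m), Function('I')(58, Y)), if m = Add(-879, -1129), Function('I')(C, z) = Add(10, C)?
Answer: -1717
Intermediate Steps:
m = -2008
Add(Add(223, m), Function('I')(58, Y)) = Add(Add(223, -2008), Add(10, 58)) = Add(-1785, 68) = -1717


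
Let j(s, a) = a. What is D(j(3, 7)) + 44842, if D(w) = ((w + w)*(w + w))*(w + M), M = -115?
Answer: 23674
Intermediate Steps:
D(w) = 4*w²*(-115 + w) (D(w) = ((w + w)*(w + w))*(w - 115) = ((2*w)*(2*w))*(-115 + w) = (4*w²)*(-115 + w) = 4*w²*(-115 + w))
D(j(3, 7)) + 44842 = 4*7²*(-115 + 7) + 44842 = 4*49*(-108) + 44842 = -21168 + 44842 = 23674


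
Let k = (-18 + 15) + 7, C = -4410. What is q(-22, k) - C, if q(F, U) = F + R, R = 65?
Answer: 4453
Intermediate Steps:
k = 4 (k = -3 + 7 = 4)
q(F, U) = 65 + F (q(F, U) = F + 65 = 65 + F)
q(-22, k) - C = (65 - 22) - 1*(-4410) = 43 + 4410 = 4453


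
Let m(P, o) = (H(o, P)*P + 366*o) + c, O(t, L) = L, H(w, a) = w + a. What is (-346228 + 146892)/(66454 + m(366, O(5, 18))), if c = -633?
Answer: -199336/212953 ≈ -0.93606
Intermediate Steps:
H(w, a) = a + w
m(P, o) = -633 + 366*o + P*(P + o) (m(P, o) = ((P + o)*P + 366*o) - 633 = (P*(P + o) + 366*o) - 633 = (366*o + P*(P + o)) - 633 = -633 + 366*o + P*(P + o))
(-346228 + 146892)/(66454 + m(366, O(5, 18))) = (-346228 + 146892)/(66454 + (-633 + 366*18 + 366*(366 + 18))) = -199336/(66454 + (-633 + 6588 + 366*384)) = -199336/(66454 + (-633 + 6588 + 140544)) = -199336/(66454 + 146499) = -199336/212953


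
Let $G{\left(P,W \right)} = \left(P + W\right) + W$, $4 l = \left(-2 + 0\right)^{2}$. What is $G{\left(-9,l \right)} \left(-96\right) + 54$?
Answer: $726$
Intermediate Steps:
$l = 1$ ($l = \frac{\left(-2 + 0\right)^{2}}{4} = \frac{\left(-2\right)^{2}}{4} = \frac{1}{4} \cdot 4 = 1$)
$G{\left(P,W \right)} = P + 2 W$
$G{\left(-9,l \right)} \left(-96\right) + 54 = \left(-9 + 2 \cdot 1\right) \left(-96\right) + 54 = \left(-9 + 2\right) \left(-96\right) + 54 = \left(-7\right) \left(-96\right) + 54 = 672 + 54 = 726$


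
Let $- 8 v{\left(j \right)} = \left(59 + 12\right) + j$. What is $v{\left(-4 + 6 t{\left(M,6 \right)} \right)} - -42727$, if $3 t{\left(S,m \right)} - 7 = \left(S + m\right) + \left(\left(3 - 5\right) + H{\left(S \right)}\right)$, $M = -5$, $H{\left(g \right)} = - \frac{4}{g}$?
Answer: $\frac{1708677}{40} \approx 42717.0$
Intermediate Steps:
$t{\left(S,m \right)} = \frac{5}{3} - \frac{4}{3 S} + \frac{S}{3} + \frac{m}{3}$ ($t{\left(S,m \right)} = \frac{7}{3} + \frac{\left(S + m\right) + \left(\left(3 - 5\right) - \frac{4}{S}\right)}{3} = \frac{7}{3} + \frac{\left(S + m\right) - \left(2 + \frac{4}{S}\right)}{3} = \frac{7}{3} + \frac{-2 + S + m - \frac{4}{S}}{3} = \frac{7}{3} + \left(- \frac{2}{3} - \frac{4}{3 S} + \frac{S}{3} + \frac{m}{3}\right) = \frac{5}{3} - \frac{4}{3 S} + \frac{S}{3} + \frac{m}{3}$)
$v{\left(j \right)} = - \frac{71}{8} - \frac{j}{8}$ ($v{\left(j \right)} = - \frac{\left(59 + 12\right) + j}{8} = - \frac{71 + j}{8} = - \frac{71}{8} - \frac{j}{8}$)
$v{\left(-4 + 6 t{\left(M,6 \right)} \right)} - -42727 = \left(- \frac{71}{8} - \frac{-4 + 6 \frac{-4 - 5 \left(5 - 5 + 6\right)}{3 \left(-5\right)}}{8}\right) - -42727 = \left(- \frac{71}{8} - \frac{-4 + 6 \cdot \frac{1}{3} \left(- \frac{1}{5}\right) \left(-4 - 30\right)}{8}\right) + 42727 = \left(- \frac{71}{8} - \frac{-4 + 6 \cdot \frac{1}{3} \left(- \frac{1}{5}\right) \left(-34\right)}{8}\right) + 42727 = \left(- \frac{71}{8} - \frac{-4 + 6 \cdot \frac{34}{15}}{8}\right) + 42727 = \left(- \frac{71}{8} - \frac{-4 + \frac{68}{5}}{8}\right) + 42727 = \left(- \frac{71}{8} - \frac{6}{5}\right) + 42727 = - \frac{403}{40} + 42727 = \frac{1708677}{40}$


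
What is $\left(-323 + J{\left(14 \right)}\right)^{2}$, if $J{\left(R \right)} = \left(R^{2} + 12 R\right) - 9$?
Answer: $1024$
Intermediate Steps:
$J{\left(R \right)} = -9 + R^{2} + 12 R$
$\left(-323 + J{\left(14 \right)}\right)^{2} = \left(-323 + \left(-9 + 14^{2} + 12 \cdot 14\right)\right)^{2} = \left(-323 + \left(-9 + 196 + 168\right)\right)^{2} = \left(-323 + 355\right)^{2} = 32^{2} = 1024$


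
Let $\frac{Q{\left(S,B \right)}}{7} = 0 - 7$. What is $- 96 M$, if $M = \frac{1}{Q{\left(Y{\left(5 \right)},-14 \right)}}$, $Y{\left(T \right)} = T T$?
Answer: $\frac{96}{49} \approx 1.9592$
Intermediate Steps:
$Y{\left(T \right)} = T^{2}$
$Q{\left(S,B \right)} = -49$ ($Q{\left(S,B \right)} = 7 \left(0 - 7\right) = 7 \left(-7\right) = -49$)
$M = - \frac{1}{49}$ ($M = \frac{1}{-49} = - \frac{1}{49} \approx -0.020408$)
$- 96 M = \left(-96\right) \left(- \frac{1}{49}\right) = \frac{96}{49}$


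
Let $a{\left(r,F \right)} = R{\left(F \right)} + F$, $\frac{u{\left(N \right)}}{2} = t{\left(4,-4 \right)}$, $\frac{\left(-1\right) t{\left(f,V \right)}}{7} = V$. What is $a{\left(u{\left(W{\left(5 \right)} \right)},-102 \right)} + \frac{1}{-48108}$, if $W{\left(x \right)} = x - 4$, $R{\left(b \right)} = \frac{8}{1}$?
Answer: $- \frac{4522153}{48108} \approx -94.0$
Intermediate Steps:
$R{\left(b \right)} = 8$ ($R{\left(b \right)} = 8 \cdot 1 = 8$)
$t{\left(f,V \right)} = - 7 V$
$W{\left(x \right)} = -4 + x$
$u{\left(N \right)} = 56$ ($u{\left(N \right)} = 2 \left(\left(-7\right) \left(-4\right)\right) = 2 \cdot 28 = 56$)
$a{\left(r,F \right)} = 8 + F$
$a{\left(u{\left(W{\left(5 \right)} \right)},-102 \right)} + \frac{1}{-48108} = \left(8 - 102\right) + \frac{1}{-48108} = -94 - \frac{1}{48108} = - \frac{4522153}{48108}$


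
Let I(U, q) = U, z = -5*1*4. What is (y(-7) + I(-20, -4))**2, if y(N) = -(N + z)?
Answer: 49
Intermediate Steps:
z = -20 (z = -5*4 = -20)
y(N) = 20 - N (y(N) = -(N - 20) = -(-20 + N) = 20 - N)
(y(-7) + I(-20, -4))**2 = ((20 - 1*(-7)) - 20)**2 = ((20 + 7) - 20)**2 = (27 - 20)**2 = 7**2 = 49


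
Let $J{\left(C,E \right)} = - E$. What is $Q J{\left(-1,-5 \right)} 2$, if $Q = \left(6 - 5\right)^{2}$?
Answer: $10$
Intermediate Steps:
$Q = 1$ ($Q = 1^{2} = 1$)
$Q J{\left(-1,-5 \right)} 2 = 1 \left(\left(-1\right) \left(-5\right)\right) 2 = 1 \cdot 5 \cdot 2 = 5 \cdot 2 = 10$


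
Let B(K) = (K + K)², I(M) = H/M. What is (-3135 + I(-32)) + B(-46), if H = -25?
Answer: 170553/32 ≈ 5329.8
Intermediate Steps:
I(M) = -25/M
B(K) = 4*K² (B(K) = (2*K)² = 4*K²)
(-3135 + I(-32)) + B(-46) = (-3135 - 25/(-32)) + 4*(-46)² = (-3135 - 25*(-1/32)) + 4*2116 = (-3135 + 25/32) + 8464 = -100295/32 + 8464 = 170553/32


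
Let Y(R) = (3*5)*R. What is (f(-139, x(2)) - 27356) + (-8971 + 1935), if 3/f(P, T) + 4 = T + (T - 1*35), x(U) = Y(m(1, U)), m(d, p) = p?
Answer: -240743/7 ≈ -34392.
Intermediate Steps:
Y(R) = 15*R
x(U) = 15*U
f(P, T) = 3/(-39 + 2*T) (f(P, T) = 3/(-4 + (T + (T - 1*35))) = 3/(-4 + (T + (T - 35))) = 3/(-4 + (T + (-35 + T))) = 3/(-4 + (-35 + 2*T)) = 3/(-39 + 2*T))
(f(-139, x(2)) - 27356) + (-8971 + 1935) = (3/(-39 + 2*(15*2)) - 27356) + (-8971 + 1935) = (3/(-39 + 2*30) - 27356) - 7036 = (3/(-39 + 60) - 27356) - 7036 = (3/21 - 27356) - 7036 = (3*(1/21) - 27356) - 7036 = (⅐ - 27356) - 7036 = -191491/7 - 7036 = -240743/7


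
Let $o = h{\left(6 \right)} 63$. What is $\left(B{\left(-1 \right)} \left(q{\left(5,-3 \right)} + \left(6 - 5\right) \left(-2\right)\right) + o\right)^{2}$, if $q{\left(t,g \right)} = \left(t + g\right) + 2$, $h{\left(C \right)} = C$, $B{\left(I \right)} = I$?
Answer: $141376$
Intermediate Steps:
$q{\left(t,g \right)} = 2 + g + t$ ($q{\left(t,g \right)} = \left(g + t\right) + 2 = 2 + g + t$)
$o = 378$ ($o = 6 \cdot 63 = 378$)
$\left(B{\left(-1 \right)} \left(q{\left(5,-3 \right)} + \left(6 - 5\right) \left(-2\right)\right) + o\right)^{2} = \left(- (\left(2 - 3 + 5\right) + \left(6 - 5\right) \left(-2\right)) + 378\right)^{2} = \left(- (4 + 1 \left(-2\right)) + 378\right)^{2} = \left(- (4 - 2) + 378\right)^{2} = \left(\left(-1\right) 2 + 378\right)^{2} = \left(-2 + 378\right)^{2} = 376^{2} = 141376$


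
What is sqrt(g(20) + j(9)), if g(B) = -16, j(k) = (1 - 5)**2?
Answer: 0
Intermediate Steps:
j(k) = 16 (j(k) = (-4)**2 = 16)
sqrt(g(20) + j(9)) = sqrt(-16 + 16) = sqrt(0) = 0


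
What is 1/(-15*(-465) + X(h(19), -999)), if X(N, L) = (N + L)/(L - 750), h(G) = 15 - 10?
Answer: 1749/12200269 ≈ 0.00014336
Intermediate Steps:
h(G) = 5
X(N, L) = (L + N)/(-750 + L)
1/(-15*(-465) + X(h(19), -999)) = 1/(-15*(-465) + (-999 + 5)/(-750 - 999)) = 1/(6975 - 994/(-1749)) = 1/(6975 - 1/1749*(-994)) = 1/(6975 + 994/1749) = 1/(12200269/1749) = 1749/12200269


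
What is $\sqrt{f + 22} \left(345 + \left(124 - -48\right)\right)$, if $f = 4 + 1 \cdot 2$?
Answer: $1034 \sqrt{7} \approx 2735.7$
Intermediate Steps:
$f = 6$ ($f = 4 + 2 = 6$)
$\sqrt{f + 22} \left(345 + \left(124 - -48\right)\right) = \sqrt{6 + 22} \left(345 + \left(124 - -48\right)\right) = \sqrt{28} \left(345 + \left(124 + 48\right)\right) = 2 \sqrt{7} \left(345 + 172\right) = 2 \sqrt{7} \cdot 517 = 1034 \sqrt{7}$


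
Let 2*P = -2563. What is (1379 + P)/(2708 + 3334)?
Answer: 65/4028 ≈ 0.016137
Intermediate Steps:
P = -2563/2 (P = (½)*(-2563) = -2563/2 ≈ -1281.5)
(1379 + P)/(2708 + 3334) = (1379 - 2563/2)/(2708 + 3334) = (195/2)/6042 = (195/2)*(1/6042) = 65/4028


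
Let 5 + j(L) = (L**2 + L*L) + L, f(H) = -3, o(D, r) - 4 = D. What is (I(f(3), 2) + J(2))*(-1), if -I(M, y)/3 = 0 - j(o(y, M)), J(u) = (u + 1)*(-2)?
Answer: -213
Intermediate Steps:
o(D, r) = 4 + D
j(L) = -5 + L + 2*L**2 (j(L) = -5 + ((L**2 + L*L) + L) = -5 + ((L**2 + L**2) + L) = -5 + (2*L**2 + L) = -5 + (L + 2*L**2) = -5 + L + 2*L**2)
J(u) = -2 - 2*u (J(u) = (1 + u)*(-2) = -2 - 2*u)
I(M, y) = -3 + 3*y + 6*(4 + y)**2 (I(M, y) = -3*(0 - (-5 + (4 + y) + 2*(4 + y)**2)) = -3*(0 - (-1 + y + 2*(4 + y)**2)) = -3*(0 + (1 - y - 2*(4 + y)**2)) = -3*(1 - y - 2*(4 + y)**2) = -3 + 3*y + 6*(4 + y)**2)
(I(f(3), 2) + J(2))*(-1) = ((93 + 6*2**2 + 51*2) + (-2 - 2*2))*(-1) = ((93 + 6*4 + 102) + (-2 - 4))*(-1) = ((93 + 24 + 102) - 6)*(-1) = (219 - 6)*(-1) = 213*(-1) = -213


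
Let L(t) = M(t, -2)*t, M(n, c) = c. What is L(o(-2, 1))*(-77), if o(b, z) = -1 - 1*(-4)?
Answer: 462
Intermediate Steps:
o(b, z) = 3 (o(b, z) = -1 + 4 = 3)
L(t) = -2*t
L(o(-2, 1))*(-77) = -2*3*(-77) = -6*(-77) = 462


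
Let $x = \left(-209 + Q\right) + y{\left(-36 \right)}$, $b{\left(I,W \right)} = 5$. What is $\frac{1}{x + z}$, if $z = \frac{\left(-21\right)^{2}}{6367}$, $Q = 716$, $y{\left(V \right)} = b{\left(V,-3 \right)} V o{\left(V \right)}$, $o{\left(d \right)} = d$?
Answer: $\frac{6367}{44486670} \approx 0.00014312$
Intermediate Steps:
$y{\left(V \right)} = 5 V^{2}$ ($y{\left(V \right)} = 5 V V = 5 V^{2}$)
$z = \frac{441}{6367}$ ($z = 441 \cdot \frac{1}{6367} = \frac{441}{6367} \approx 0.069263$)
$x = 6987$ ($x = \left(-209 + 716\right) + 5 \left(-36\right)^{2} = 507 + 5 \cdot 1296 = 507 + 6480 = 6987$)
$\frac{1}{x + z} = \frac{1}{6987 + \frac{441}{6367}} = \frac{1}{\frac{44486670}{6367}} = \frac{6367}{44486670}$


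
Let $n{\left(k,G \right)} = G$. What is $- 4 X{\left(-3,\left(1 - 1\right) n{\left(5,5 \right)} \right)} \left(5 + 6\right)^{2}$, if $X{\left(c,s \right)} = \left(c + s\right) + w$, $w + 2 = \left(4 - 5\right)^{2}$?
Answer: $1936$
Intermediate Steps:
$w = -1$ ($w = -2 + \left(4 - 5\right)^{2} = -2 + \left(-1\right)^{2} = -2 + 1 = -1$)
$X{\left(c,s \right)} = -1 + c + s$ ($X{\left(c,s \right)} = \left(c + s\right) - 1 = -1 + c + s$)
$- 4 X{\left(-3,\left(1 - 1\right) n{\left(5,5 \right)} \right)} \left(5 + 6\right)^{2} = - 4 \left(-1 - 3 + \left(1 - 1\right) 5\right) \left(5 + 6\right)^{2} = - 4 \left(-1 - 3 + 0 \cdot 5\right) 11^{2} = - 4 \left(-1 - 3 + 0\right) 121 = \left(-4\right) \left(-4\right) 121 = 16 \cdot 121 = 1936$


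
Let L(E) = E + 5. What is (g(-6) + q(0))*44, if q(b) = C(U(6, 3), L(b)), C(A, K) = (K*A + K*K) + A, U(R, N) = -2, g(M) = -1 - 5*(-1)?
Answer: 748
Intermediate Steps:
g(M) = 4 (g(M) = -1 + 5 = 4)
L(E) = 5 + E
C(A, K) = A + K² + A*K (C(A, K) = (A*K + K²) + A = (K² + A*K) + A = A + K² + A*K)
q(b) = -12 + (5 + b)² - 2*b (q(b) = -2 + (5 + b)² - 2*(5 + b) = -2 + (5 + b)² + (-10 - 2*b) = -12 + (5 + b)² - 2*b)
(g(-6) + q(0))*44 = (4 + (13 + 0² + 8*0))*44 = (4 + (13 + 0 + 0))*44 = (4 + 13)*44 = 17*44 = 748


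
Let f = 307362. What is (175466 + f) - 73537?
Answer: 409291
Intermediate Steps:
(175466 + f) - 73537 = (175466 + 307362) - 73537 = 482828 - 73537 = 409291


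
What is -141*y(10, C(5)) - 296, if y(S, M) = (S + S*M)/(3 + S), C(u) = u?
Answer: -12308/13 ≈ -946.77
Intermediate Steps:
y(S, M) = (S + M*S)/(3 + S)
-141*y(10, C(5)) - 296 = -1410*(1 + 5)/(3 + 10) - 296 = -1410*6/13 - 296 = -141*60/13 - 296 = -8460/13 - 296 = -12308/13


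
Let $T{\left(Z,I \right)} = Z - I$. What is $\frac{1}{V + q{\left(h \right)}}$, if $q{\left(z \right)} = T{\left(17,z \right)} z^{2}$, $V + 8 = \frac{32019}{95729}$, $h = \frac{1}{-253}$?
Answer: $- \frac{1550261942933}{11883159162043} \approx -0.13046$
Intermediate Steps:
$h = - \frac{1}{253} \approx -0.0039526$
$V = - \frac{733813}{95729}$ ($V = -8 + \frac{32019}{95729} = - \frac{733813}{95729} \approx -7.6655$)
$q{\left(z \right)} = z^{2} \left(17 - z\right)$ ($q{\left(z \right)} = \left(17 - z\right) z^{2} = z^{2} \left(17 - z\right)$)
$\frac{1}{V + q{\left(h \right)}} = \frac{1}{- \frac{733813}{95729} + \left(- \frac{1}{253}\right)^{2} \left(17 - - \frac{1}{253}\right)} = \frac{1}{- \frac{733813}{95729} + \frac{17 + \frac{1}{253}}{64009}} = \frac{1}{- \frac{733813}{95729} + \frac{1}{64009} \cdot \frac{4302}{253}} = \frac{1}{- \frac{733813}{95729} + \frac{4302}{16194277}} = \frac{1}{- \frac{11883159162043}{1550261942933}} = - \frac{1550261942933}{11883159162043}$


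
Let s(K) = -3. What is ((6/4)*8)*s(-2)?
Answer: -36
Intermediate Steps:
((6/4)*8)*s(-2) = ((6/4)*8)*(-3) = ((6*(¼))*8)*(-3) = ((3/2)*8)*(-3) = 12*(-3) = -36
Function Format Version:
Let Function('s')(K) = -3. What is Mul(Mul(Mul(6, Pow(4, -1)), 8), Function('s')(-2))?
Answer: -36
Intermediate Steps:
Mul(Mul(Mul(6, Pow(4, -1)), 8), Function('s')(-2)) = Mul(Mul(Mul(6, Pow(4, -1)), 8), -3) = Mul(Mul(Mul(6, Rational(1, 4)), 8), -3) = Mul(Mul(Rational(3, 2), 8), -3) = Mul(12, -3) = -36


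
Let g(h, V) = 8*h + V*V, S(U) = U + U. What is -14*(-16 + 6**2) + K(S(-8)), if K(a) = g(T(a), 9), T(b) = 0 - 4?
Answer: -231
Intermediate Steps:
T(b) = -4
S(U) = 2*U
g(h, V) = V**2 + 8*h (g(h, V) = 8*h + V**2 = V**2 + 8*h)
K(a) = 49 (K(a) = 9**2 + 8*(-4) = 81 - 32 = 49)
-14*(-16 + 6**2) + K(S(-8)) = -14*(-16 + 6**2) + 49 = -14*(-16 + 36) + 49 = -14*20 + 49 = -280 + 49 = -231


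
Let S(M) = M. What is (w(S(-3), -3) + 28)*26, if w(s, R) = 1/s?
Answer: 2158/3 ≈ 719.33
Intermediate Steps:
(w(S(-3), -3) + 28)*26 = (1/(-3) + 28)*26 = (-1/3 + 28)*26 = (83/3)*26 = 2158/3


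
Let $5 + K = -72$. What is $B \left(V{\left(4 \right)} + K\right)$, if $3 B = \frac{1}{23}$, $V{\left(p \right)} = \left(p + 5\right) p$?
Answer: $- \frac{41}{69} \approx -0.5942$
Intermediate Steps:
$K = -77$ ($K = -5 - 72 = -77$)
$V{\left(p \right)} = p \left(5 + p\right)$ ($V{\left(p \right)} = \left(5 + p\right) p = p \left(5 + p\right)$)
$B = \frac{1}{69}$ ($B = \frac{1}{3 \cdot 23} = \frac{1}{3} \cdot \frac{1}{23} = \frac{1}{69} \approx 0.014493$)
$B \left(V{\left(4 \right)} + K\right) = \frac{4 \left(5 + 4\right) - 77}{69} = \frac{4 \cdot 9 - 77}{69} = \frac{36 - 77}{69} = \frac{1}{69} \left(-41\right) = - \frac{41}{69}$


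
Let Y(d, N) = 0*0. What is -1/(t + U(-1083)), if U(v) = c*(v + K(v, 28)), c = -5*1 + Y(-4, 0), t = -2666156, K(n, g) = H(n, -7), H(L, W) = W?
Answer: 1/2660706 ≈ 3.7584e-7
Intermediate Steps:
K(n, g) = -7
Y(d, N) = 0
c = -5 (c = -5*1 + 0 = -5 + 0 = -5)
U(v) = 35 - 5*v (U(v) = -5*(v - 7) = -5*(-7 + v) = 35 - 5*v)
-1/(t + U(-1083)) = -1/(-2666156 + (35 - 5*(-1083))) = -1/(-2666156 + (35 + 5415)) = -1/(-2666156 + 5450) = -1/(-2660706) = -1*(-1/2660706) = 1/2660706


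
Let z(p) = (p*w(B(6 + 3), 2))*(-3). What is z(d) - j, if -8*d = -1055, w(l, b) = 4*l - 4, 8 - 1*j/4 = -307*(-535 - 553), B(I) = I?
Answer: 1323372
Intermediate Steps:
j = -1336032 (j = 32 - (-1228)*(-535 - 553) = 32 - (-1228)*(-1088) = 32 - 4*334016 = 32 - 1336064 = -1336032)
w(l, b) = -4 + 4*l
d = 1055/8 (d = -⅛*(-1055) = 1055/8 ≈ 131.88)
z(p) = -96*p (z(p) = (p*(-4 + 4*(6 + 3)))*(-3) = (p*(-4 + 4*9))*(-3) = (p*(-4 + 36))*(-3) = (p*32)*(-3) = (32*p)*(-3) = -96*p)
z(d) - j = -96*1055/8 - 1*(-1336032) = -12660 + 1336032 = 1323372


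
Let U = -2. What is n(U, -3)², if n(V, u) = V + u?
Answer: 25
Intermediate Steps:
n(U, -3)² = (-2 - 3)² = (-5)² = 25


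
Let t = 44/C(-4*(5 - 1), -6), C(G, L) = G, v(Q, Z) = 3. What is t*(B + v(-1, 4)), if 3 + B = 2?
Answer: -11/2 ≈ -5.5000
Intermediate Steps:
B = -1 (B = -3 + 2 = -1)
t = -11/4 (t = 44/((-4*(5 - 1))) = 44/((-4*4)) = 44/(-16) = 44*(-1/16) = -11/4 ≈ -2.7500)
t*(B + v(-1, 4)) = -11*(-1 + 3)/4 = -11/4*2 = -11/2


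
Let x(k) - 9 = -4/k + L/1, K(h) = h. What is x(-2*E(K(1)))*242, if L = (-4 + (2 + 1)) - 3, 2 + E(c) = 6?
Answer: 1331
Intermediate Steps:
E(c) = 4 (E(c) = -2 + 6 = 4)
L = -4 (L = (-4 + 3) - 3 = -1 - 3 = -4)
x(k) = 5 - 4/k (x(k) = 9 + (-4/k - 4/1) = 9 + (-4/k - 4*1) = 9 + (-4/k - 4) = 9 + (-4 - 4/k) = 5 - 4/k)
x(-2*E(K(1)))*242 = (5 - 4/((-2*4)))*242 = (5 - 4/(-8))*242 = (5 - 4*(-1/8))*242 = (5 + 1/2)*242 = (11/2)*242 = 1331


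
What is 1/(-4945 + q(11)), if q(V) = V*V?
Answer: -1/4824 ≈ -0.00020730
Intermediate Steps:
q(V) = V²
1/(-4945 + q(11)) = 1/(-4945 + 11²) = 1/(-4945 + 121) = 1/(-4824) = -1/4824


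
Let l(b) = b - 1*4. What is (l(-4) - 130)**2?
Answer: 19044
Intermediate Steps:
l(b) = -4 + b (l(b) = b - 4 = -4 + b)
(l(-4) - 130)**2 = ((-4 - 4) - 130)**2 = (-8 - 130)**2 = (-138)**2 = 19044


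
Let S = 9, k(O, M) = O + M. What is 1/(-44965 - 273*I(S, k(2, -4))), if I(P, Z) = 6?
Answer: -1/46603 ≈ -2.1458e-5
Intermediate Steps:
k(O, M) = M + O
1/(-44965 - 273*I(S, k(2, -4))) = 1/(-44965 - 273*6) = 1/(-44965 - 1638) = 1/(-46603) = -1/46603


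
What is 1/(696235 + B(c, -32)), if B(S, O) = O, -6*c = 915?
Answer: 1/696203 ≈ 1.4364e-6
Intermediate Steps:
c = -305/2 (c = -1/6*915 = -305/2 ≈ -152.50)
1/(696235 + B(c, -32)) = 1/(696235 - 32) = 1/696203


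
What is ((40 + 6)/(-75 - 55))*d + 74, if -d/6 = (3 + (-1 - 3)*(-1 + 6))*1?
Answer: 2464/65 ≈ 37.908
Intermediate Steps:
d = 102 (d = -6*(3 + (-1 - 3)*(-1 + 6)) = -6*(3 - 4*5) = -6*(3 - 20) = -(-102) = -6*(-17) = 102)
((40 + 6)/(-75 - 55))*d + 74 = ((40 + 6)/(-75 - 55))*102 + 74 = (46/(-130))*102 + 74 = (46*(-1/130))*102 + 74 = -23/65*102 + 74 = -2346/65 + 74 = 2464/65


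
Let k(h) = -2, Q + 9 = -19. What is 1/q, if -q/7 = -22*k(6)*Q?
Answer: 1/8624 ≈ 0.00011596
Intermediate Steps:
Q = -28 (Q = -9 - 19 = -28)
q = 8624 (q = -(-154)*(-2*(-28)) = -(-154)*56 = -7*(-1232) = 8624)
1/q = 1/8624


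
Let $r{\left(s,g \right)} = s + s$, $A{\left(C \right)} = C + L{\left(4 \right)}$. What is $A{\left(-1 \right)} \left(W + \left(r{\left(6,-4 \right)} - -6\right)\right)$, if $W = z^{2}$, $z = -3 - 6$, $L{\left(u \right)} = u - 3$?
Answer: $0$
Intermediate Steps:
$L{\left(u \right)} = -3 + u$
$A{\left(C \right)} = 1 + C$ ($A{\left(C \right)} = C + \left(-3 + 4\right) = C + 1 = 1 + C$)
$r{\left(s,g \right)} = 2 s$
$z = -9$ ($z = -3 - 6 = -9$)
$W = 81$ ($W = \left(-9\right)^{2} = 81$)
$A{\left(-1 \right)} \left(W + \left(r{\left(6,-4 \right)} - -6\right)\right) = \left(1 - 1\right) \left(81 + \left(2 \cdot 6 - -6\right)\right) = 0 \left(81 + \left(12 + 6\right)\right) = 0 \left(81 + 18\right) = 0 \cdot 99 = 0$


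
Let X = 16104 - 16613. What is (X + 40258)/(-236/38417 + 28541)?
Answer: 1527037333/1096459361 ≈ 1.3927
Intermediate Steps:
X = -509
(X + 40258)/(-236/38417 + 28541) = (-509 + 40258)/(-236/38417 + 28541) = 39749/(-236*1/38417 + 28541) = 39749/(-236/38417 + 28541) = 39749/(1096459361/38417) = 39749*(38417/1096459361) = 1527037333/1096459361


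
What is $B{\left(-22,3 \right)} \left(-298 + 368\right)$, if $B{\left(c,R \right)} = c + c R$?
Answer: $-6160$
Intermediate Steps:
$B{\left(c,R \right)} = c + R c$
$B{\left(-22,3 \right)} \left(-298 + 368\right) = - 22 \left(1 + 3\right) \left(-298 + 368\right) = \left(-22\right) 4 \cdot 70 = \left(-88\right) 70 = -6160$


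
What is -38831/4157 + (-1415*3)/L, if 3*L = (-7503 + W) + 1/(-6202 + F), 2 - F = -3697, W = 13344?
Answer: -700217379967/60775431454 ≈ -11.521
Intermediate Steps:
F = 3699 (F = 2 - 1*(-3697) = 2 + 3697 = 3699)
L = 14620022/7509 (L = ((-7503 + 13344) + 1/(-6202 + 3699))/3 = (5841 + 1/(-2503))/3 = (5841 - 1/2503)/3 = (⅓)*(14620022/2503) = 14620022/7509 ≈ 1947.0)
-38831/4157 + (-1415*3)/L = -38831/4157 + (-1415*3)/(14620022/7509) = -38831*1/4157 - 4245*7509/14620022 = -38831/4157 - 31875705/14620022 = -700217379967/60775431454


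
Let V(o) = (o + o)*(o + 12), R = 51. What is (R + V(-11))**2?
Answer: 841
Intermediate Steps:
V(o) = 2*o*(12 + o) (V(o) = (2*o)*(12 + o) = 2*o*(12 + o))
(R + V(-11))**2 = (51 + 2*(-11)*(12 - 11))**2 = (51 + 2*(-11)*1)**2 = (51 - 22)**2 = 29**2 = 841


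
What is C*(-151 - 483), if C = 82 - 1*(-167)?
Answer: -157866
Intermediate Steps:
C = 249 (C = 82 + 167 = 249)
C*(-151 - 483) = 249*(-151 - 483) = 249*(-634) = -157866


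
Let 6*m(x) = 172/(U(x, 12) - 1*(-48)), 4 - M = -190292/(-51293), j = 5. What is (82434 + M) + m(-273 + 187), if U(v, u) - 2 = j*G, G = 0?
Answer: 317124858749/3846975 ≈ 82435.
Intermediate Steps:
U(v, u) = 2 (U(v, u) = 2 + 5*0 = 2 + 0 = 2)
M = 14880/51293 (M = 4 - (-190292)/(-51293) = 4 - (-190292)*(-1)/51293 = 4 - 1*190292/51293 = 4 - 190292/51293 = 14880/51293 ≈ 0.29010)
m(x) = 43/75 (m(x) = (172/(2 - 1*(-48)))/6 = (172/(2 + 48))/6 = (172/50)/6 = (172*(1/50))/6 = (1/6)*(86/25) = 43/75)
(82434 + M) + m(-273 + 187) = (82434 + 14880/51293) + 43/75 = 4228302042/51293 + 43/75 = 317124858749/3846975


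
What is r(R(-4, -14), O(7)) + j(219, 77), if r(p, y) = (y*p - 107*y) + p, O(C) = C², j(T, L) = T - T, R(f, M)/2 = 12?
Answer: -4043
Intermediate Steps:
R(f, M) = 24 (R(f, M) = 2*12 = 24)
j(T, L) = 0
r(p, y) = p - 107*y + p*y (r(p, y) = (p*y - 107*y) + p = (-107*y + p*y) + p = p - 107*y + p*y)
r(R(-4, -14), O(7)) + j(219, 77) = (24 - 107*7² + 24*7²) + 0 = (24 - 107*49 + 24*49) + 0 = (24 - 5243 + 1176) + 0 = -4043 + 0 = -4043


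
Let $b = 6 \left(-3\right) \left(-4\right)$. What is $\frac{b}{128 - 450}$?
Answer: $- \frac{36}{161} \approx -0.2236$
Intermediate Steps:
$b = 72$ ($b = \left(-18\right) \left(-4\right) = 72$)
$\frac{b}{128 - 450} = \frac{1}{128 - 450} \cdot 72 = \frac{1}{-322} \cdot 72 = \left(- \frac{1}{322}\right) 72 = - \frac{36}{161}$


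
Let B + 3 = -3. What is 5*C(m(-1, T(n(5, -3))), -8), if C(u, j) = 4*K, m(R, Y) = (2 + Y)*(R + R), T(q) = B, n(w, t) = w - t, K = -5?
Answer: -100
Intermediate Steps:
B = -6 (B = -3 - 3 = -6)
T(q) = -6
m(R, Y) = 2*R*(2 + Y) (m(R, Y) = (2 + Y)*(2*R) = 2*R*(2 + Y))
C(u, j) = -20 (C(u, j) = 4*(-5) = -20)
5*C(m(-1, T(n(5, -3))), -8) = 5*(-20) = -100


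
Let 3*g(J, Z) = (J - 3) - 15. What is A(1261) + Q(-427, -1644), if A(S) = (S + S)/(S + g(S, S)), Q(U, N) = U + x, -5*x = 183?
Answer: -5806219/12565 ≈ -462.09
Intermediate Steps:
g(J, Z) = -6 + J/3 (g(J, Z) = ((J - 3) - 15)/3 = ((-3 + J) - 15)/3 = (-18 + J)/3 = -6 + J/3)
x = -183/5 (x = -1/5*183 = -183/5 ≈ -36.600)
Q(U, N) = -183/5 + U (Q(U, N) = U - 183/5 = -183/5 + U)
A(S) = 2*S/(-6 + 4*S/3) (A(S) = (S + S)/(S + (-6 + S/3)) = (2*S)/(-6 + 4*S/3) = 2*S/(-6 + 4*S/3))
A(1261) + Q(-427, -1644) = 3*1261/(-9 + 2*1261) + (-183/5 - 427) = 3*1261/(-9 + 2522) - 2318/5 = 3*1261/2513 - 2318/5 = 3*1261*(1/2513) - 2318/5 = 3783/2513 - 2318/5 = -5806219/12565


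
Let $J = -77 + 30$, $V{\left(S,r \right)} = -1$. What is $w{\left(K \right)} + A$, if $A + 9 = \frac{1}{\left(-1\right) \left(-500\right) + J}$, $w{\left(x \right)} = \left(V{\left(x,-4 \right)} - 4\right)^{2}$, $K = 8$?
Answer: $\frac{7249}{453} \approx 16.002$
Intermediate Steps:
$J = -47$
$w{\left(x \right)} = 25$ ($w{\left(x \right)} = \left(-1 - 4\right)^{2} = \left(-5\right)^{2} = 25$)
$A = - \frac{4076}{453}$ ($A = -9 + \frac{1}{\left(-1\right) \left(-500\right) - 47} = -9 + \frac{1}{500 - 47} = -9 + \frac{1}{453} = - \frac{4076}{453} \approx -8.9978$)
$w{\left(K \right)} + A = 25 - \frac{4076}{453} = \frac{7249}{453}$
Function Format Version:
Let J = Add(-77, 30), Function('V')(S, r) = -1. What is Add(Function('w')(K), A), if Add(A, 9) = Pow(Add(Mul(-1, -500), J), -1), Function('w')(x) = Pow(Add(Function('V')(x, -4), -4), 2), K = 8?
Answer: Rational(7249, 453) ≈ 16.002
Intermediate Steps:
J = -47
Function('w')(x) = 25 (Function('w')(x) = Pow(Add(-1, -4), 2) = Pow(-5, 2) = 25)
A = Rational(-4076, 453) (A = Add(-9, Pow(Add(Mul(-1, -500), -47), -1)) = Add(-9, Pow(Add(500, -47), -1)) = Add(-9, Pow(453, -1)) = Add(-9, Rational(1, 453)) = Rational(-4076, 453) ≈ -8.9978)
Add(Function('w')(K), A) = Add(25, Rational(-4076, 453)) = Rational(7249, 453)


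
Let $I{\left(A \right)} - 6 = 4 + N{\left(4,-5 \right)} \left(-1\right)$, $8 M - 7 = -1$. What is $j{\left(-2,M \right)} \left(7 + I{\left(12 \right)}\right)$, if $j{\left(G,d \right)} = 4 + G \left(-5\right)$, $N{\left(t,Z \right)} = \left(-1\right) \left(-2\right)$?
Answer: $210$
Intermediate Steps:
$M = \frac{3}{4}$ ($M = \frac{7}{8} + \frac{1}{8} \left(-1\right) = \frac{7}{8} - \frac{1}{8} = \frac{3}{4} \approx 0.75$)
$N{\left(t,Z \right)} = 2$
$j{\left(G,d \right)} = 4 - 5 G$
$I{\left(A \right)} = 8$ ($I{\left(A \right)} = 6 + \left(4 + 2 \left(-1\right)\right) = 6 + \left(4 - 2\right) = 6 + 2 = 8$)
$j{\left(-2,M \right)} \left(7 + I{\left(12 \right)}\right) = \left(4 - -10\right) \left(7 + 8\right) = \left(4 + 10\right) 15 = 14 \cdot 15 = 210$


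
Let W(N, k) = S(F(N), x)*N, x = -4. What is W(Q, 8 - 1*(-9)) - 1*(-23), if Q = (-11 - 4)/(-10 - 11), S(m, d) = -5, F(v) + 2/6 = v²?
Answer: 136/7 ≈ 19.429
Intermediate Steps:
F(v) = -⅓ + v²
Q = 5/7 (Q = -15/(-21) = -15*(-1/21) = 5/7 ≈ 0.71429)
W(N, k) = -5*N
W(Q, 8 - 1*(-9)) - 1*(-23) = -5*5/7 - 1*(-23) = -25/7 + 23 = 136/7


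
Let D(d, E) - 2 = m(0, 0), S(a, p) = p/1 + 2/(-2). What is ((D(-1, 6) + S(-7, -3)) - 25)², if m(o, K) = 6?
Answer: 441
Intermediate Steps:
S(a, p) = -1 + p (S(a, p) = p*1 + 2*(-½) = p - 1 = -1 + p)
D(d, E) = 8 (D(d, E) = 2 + 6 = 8)
((D(-1, 6) + S(-7, -3)) - 25)² = ((8 + (-1 - 3)) - 25)² = ((8 - 4) - 25)² = (4 - 25)² = (-21)² = 441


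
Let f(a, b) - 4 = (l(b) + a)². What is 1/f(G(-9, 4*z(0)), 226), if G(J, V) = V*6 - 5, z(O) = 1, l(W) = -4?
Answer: 1/229 ≈ 0.0043668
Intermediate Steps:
G(J, V) = -5 + 6*V (G(J, V) = 6*V - 5 = -5 + 6*V)
f(a, b) = 4 + (-4 + a)²
1/f(G(-9, 4*z(0)), 226) = 1/(4 + (-4 + (-5 + 6*(4*1)))²) = 1/(4 + (-4 + (-5 + 6*4))²) = 1/(4 + (-4 + (-5 + 24))²) = 1/(4 + (-4 + 19)²) = 1/(4 + 15²) = 1/(4 + 225) = 1/229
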